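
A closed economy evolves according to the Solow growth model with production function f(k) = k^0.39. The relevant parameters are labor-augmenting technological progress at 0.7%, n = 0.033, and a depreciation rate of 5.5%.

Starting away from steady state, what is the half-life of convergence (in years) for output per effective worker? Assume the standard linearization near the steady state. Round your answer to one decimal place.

Near the steady state the convergence rate is λ = (1 − α)(n + g + δ).
λ = (1 − 0.39) × 0.095 = 0.61 × 0.095 = 0.05795
Half-life = ln 2 / λ = 0.6931 / 0.05795 ≈ 11.96 years

t_½ ≈ 12.0 years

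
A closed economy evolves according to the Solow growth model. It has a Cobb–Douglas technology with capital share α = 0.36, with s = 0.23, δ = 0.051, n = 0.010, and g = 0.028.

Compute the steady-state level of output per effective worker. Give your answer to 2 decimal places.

y* ≈ 1.71

Steady state requires s·f(k) = (n + g + δ)·k, i.e. s·k^α = (n + g + δ)·k.
Dividing both sides by k: k^(1−α) = s / (n + g + δ).
k^0.64 = 0.23 / (0.010 + 0.028 + 0.051) = 0.23 / 0.089 = 2.5843
k* = 2.5843^(1/0.64) ≈ 4.4084
y* = (k*)^α = 4.4084^0.36 ≈ 1.7059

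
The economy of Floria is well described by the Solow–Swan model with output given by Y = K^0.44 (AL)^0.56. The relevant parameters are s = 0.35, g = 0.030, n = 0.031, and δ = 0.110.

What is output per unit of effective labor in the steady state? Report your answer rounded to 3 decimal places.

y* = 1.756

Steady state requires s·f(k) = (n + g + δ)·k, i.e. s·k^α = (n + g + δ)·k.
Rearranging, k^(1−α) = s / (n + g + δ).
k^0.56 = 0.35 / (0.031 + 0.030 + 0.110) = 0.35 / 0.171 = 2.0468
k* = 2.0468^(1/0.56) ≈ 3.5933
y* = (k*)^α = 3.5933^0.44 ≈ 1.7556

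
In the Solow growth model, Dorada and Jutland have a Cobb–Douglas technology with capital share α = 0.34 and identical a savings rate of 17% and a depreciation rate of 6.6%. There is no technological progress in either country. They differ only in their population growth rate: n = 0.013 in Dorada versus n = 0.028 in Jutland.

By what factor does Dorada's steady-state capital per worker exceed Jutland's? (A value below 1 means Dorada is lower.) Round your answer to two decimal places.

k*_D / k*_J ≈ 1.30

Steady-state k* = [s/(n + δ)]^(1/(1−α)), so the ratio is [ (s_D/(n + δ)_D) / (s_J/(n + δ)_J) ]^1.5152.
s_D/(n + δ)_D = 0.17/0.079 = 2.1519; s_J/(n + δ)_J = 0.17/0.094 = 1.8085.
Ratio = (2.1519/1.8085)^1.5152 = 1.1899^1.5152 ≈ 1.3014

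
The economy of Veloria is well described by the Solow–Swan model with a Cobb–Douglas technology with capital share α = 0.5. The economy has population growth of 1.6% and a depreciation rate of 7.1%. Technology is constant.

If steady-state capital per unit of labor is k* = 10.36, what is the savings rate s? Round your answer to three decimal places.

At the steady state, Δk = 0, so s·k^α = (n + δ)·k.
So s / (n + δ) = (k*)^(1−α) = 10.36^0.5 = 3.2187.
Therefore s = 3.2187 × (n + δ) = 3.2187 × 0.087 = 0.2800.

s ≈ 0.280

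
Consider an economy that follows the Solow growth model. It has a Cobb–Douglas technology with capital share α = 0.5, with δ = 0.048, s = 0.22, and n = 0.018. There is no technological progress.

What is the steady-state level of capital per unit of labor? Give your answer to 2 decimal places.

k* = 11.11

At the steady state, Δk = 0, so s·k^α = (n + δ)·k.
Rearranging, k^(1−α) = s / (n + δ).
k^0.5 = 0.22 / (0.018 + 0.048) = 0.22 / 0.066 = 3.3333
k* = 3.3333^(1/0.5) ≈ 11.1109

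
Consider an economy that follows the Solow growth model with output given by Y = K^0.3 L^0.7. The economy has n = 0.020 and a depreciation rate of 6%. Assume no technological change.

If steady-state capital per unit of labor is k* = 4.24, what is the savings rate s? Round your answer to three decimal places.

Steady state requires s·f(k) = (n + δ)·k, i.e. s·k^α = (n + δ)·k.
So s / (n + δ) = (k*)^(1−α) = 4.24^0.7 = 2.7489.
Therefore s = 2.7489 × (n + δ) = 2.7489 × 0.080 = 0.2199.

s ≈ 0.220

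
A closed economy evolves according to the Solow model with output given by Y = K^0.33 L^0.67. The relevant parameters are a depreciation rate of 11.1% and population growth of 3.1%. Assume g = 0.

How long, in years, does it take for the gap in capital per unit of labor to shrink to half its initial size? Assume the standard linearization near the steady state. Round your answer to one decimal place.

about 7.3 years

Near the steady state the convergence rate is λ = (1 − α)(n + δ).
λ = (1 − 0.33) × 0.142 = 0.67 × 0.142 = 0.09514
Half-life = ln 2 / λ = 0.6931 / 0.09514 ≈ 7.29 years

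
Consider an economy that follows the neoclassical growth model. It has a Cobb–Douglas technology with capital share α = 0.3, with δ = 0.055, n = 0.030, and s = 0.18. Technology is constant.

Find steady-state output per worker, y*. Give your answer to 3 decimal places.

y* ≈ 1.379

Steady state requires s·f(k) = (n + δ)·k, i.e. s·k^α = (n + δ)·k.
Dividing both sides by k: k^(1−α) = s / (n + δ).
k^0.7 = 0.18 / (0.030 + 0.055) = 0.18 / 0.085 = 2.1176
k* = 2.1176^(1/0.7) ≈ 2.9207
y* = (k*)^α = 2.9207^0.3 ≈ 1.3793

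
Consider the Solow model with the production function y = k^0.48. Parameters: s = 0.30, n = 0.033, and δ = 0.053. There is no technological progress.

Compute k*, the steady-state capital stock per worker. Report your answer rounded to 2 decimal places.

In steady state, investment equals break-even investment: s·k^α = (n + δ)·k.
Rearranging, k^(1−α) = s / (n + δ).
k^0.52 = 0.30 / (0.033 + 0.053) = 0.30 / 0.086 = 3.4884
k* = 3.4884^(1/0.52) ≈ 11.0538

k* ≈ 11.05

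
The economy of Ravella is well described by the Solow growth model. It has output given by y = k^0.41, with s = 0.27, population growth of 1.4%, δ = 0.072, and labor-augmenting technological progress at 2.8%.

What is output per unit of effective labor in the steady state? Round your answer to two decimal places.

In steady state, investment equals break-even investment: s·k^α = (n + g + δ)·k.
Rearranging, k^(1−α) = s / (n + g + δ).
k^0.59 = 0.27 / (0.014 + 0.028 + 0.072) = 0.27 / 0.114 = 2.3684
k* = 2.3684^(1/0.59) ≈ 4.3119
y* = (k*)^α = 4.3119^0.41 ≈ 1.8206

y* ≈ 1.82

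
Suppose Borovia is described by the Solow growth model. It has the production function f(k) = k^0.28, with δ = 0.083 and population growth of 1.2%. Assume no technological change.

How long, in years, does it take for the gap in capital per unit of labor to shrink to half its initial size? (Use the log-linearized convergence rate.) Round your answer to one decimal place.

Near the steady state the convergence rate is λ = (1 − α)(n + δ).
λ = (1 − 0.28) × 0.095 = 0.72 × 0.095 = 0.0684
Half-life = ln 2 / λ = 0.6931 / 0.0684 ≈ 10.13 years

about 10.1 years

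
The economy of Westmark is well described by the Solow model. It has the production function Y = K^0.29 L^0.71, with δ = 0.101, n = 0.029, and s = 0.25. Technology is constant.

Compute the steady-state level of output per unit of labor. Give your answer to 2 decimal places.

In steady state, investment equals break-even investment: s·k^α = (n + δ)·k.
Rearranging, k^(1−α) = s / (n + δ).
k^0.71 = 0.25 / (0.029 + 0.101) = 0.25 / 0.130 = 1.9231
k* = 1.9231^(1/0.71) ≈ 2.5119
y* = (k*)^α = 2.5119^0.29 ≈ 1.3062

y* = 1.31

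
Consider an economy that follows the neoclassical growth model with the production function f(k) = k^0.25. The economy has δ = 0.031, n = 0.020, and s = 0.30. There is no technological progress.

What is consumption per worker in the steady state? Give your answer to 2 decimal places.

c* ≈ 1.26

At the steady state, Δk = 0, so s·k^α = (n + δ)·k.
Rearranging, k^(1−α) = s / (n + δ).
k^0.75 = 0.30 / (0.020 + 0.031) = 0.30 / 0.051 = 5.8824
k* = 5.8824^(1/0.75) ≈ 10.6187
y* = (k*)^α = 10.6187^0.25 ≈ 1.8052
c* = (1 − s)·y* = (1 − 0.30) × 1.8052 ≈ 1.2636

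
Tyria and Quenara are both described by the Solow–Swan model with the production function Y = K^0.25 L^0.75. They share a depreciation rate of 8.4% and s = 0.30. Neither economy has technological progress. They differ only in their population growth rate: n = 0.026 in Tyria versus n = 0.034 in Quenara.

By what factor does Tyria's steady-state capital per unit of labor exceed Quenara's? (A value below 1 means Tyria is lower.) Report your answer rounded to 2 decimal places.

ratio ≈ 1.10

Steady-state k* = [s/(n + δ)]^(1/(1−α)), so the ratio is [ (s_T/(n + δ)_T) / (s_Q/(n + δ)_Q) ]^1.3333.
s_T/(n + δ)_T = 0.30/0.110 = 2.7273; s_Q/(n + δ)_Q = 0.30/0.118 = 2.5424.
Ratio = (2.7273/2.5424)^1.3333 = 1.0727^1.3333 ≈ 1.0981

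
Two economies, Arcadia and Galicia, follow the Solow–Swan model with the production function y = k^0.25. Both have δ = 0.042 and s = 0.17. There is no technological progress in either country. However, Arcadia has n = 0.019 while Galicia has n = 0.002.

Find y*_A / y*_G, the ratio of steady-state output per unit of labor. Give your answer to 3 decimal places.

y*_A / y*_G ≈ 0.897

Steady-state y* = [s/(n + δ)]^(α/(1−α)), so the ratio is [ (s_A/(n + δ)_A) / (s_G/(n + δ)_G) ]^0.3333.
s_A/(n + δ)_A = 0.17/0.061 = 2.7869; s_G/(n + δ)_G = 0.17/0.044 = 3.8636.
Ratio = (2.7869/3.8636)^0.3333 = 0.7213^0.3333 ≈ 0.8968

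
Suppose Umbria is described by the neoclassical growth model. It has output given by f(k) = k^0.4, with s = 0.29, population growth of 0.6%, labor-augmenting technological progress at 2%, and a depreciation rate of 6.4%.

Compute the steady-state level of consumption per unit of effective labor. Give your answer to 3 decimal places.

c* = 1.549

In steady state, investment equals break-even investment: s·k^α = (n + g + δ)·k.
Rearranging, k^(1−α) = s / (n + g + δ).
k^0.6 = 0.29 / (0.006 + 0.020 + 0.064) = 0.29 / 0.090 = 3.2222
k* = 3.2222^(1/0.6) ≈ 7.0294
y* = (k*)^α = 7.0294^0.4 ≈ 2.1816
c* = (1 − s)·y* = (1 − 0.29) × 2.1816 ≈ 1.5489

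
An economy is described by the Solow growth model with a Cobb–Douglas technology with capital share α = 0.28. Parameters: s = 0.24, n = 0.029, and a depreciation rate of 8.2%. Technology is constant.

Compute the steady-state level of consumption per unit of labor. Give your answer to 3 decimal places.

At the steady state, Δk = 0, so s·k^α = (n + δ)·k.
Rearranging, k^(1−α) = s / (n + δ).
k^0.72 = 0.24 / (0.029 + 0.082) = 0.24 / 0.111 = 2.1622
k* = 2.1622^(1/0.72) ≈ 2.9183
y* = (k*)^α = 2.9183^0.28 ≈ 1.3497
c* = (1 − s)·y* = (1 − 0.24) × 1.3497 ≈ 1.0258

c* ≈ 1.026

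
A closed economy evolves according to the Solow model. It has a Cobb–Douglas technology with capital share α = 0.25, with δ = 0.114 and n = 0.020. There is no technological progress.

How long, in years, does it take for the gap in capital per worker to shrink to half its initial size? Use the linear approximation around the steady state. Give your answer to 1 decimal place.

t_½ ≈ 6.9 years

Near the steady state the convergence rate is λ = (1 − α)(n + δ).
λ = (1 − 0.25) × 0.134 = 0.75 × 0.134 = 0.1005
Half-life = ln 2 / λ = 0.6931 / 0.1005 ≈ 6.90 years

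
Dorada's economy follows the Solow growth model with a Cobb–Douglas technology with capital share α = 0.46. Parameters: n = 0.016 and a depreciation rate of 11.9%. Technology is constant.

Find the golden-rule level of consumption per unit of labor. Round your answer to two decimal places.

c_gold ≈ 1.53

At the golden rule, f'(k) = n + δ, so α·k^(α−1) = n + δ and k_gold = (α/(n + δ))^(1/(1−α)).
k_gold = (0.46/0.135)^(1/0.54) = 3.4074^1.8519 ≈ 9.6827
c_gold = f(k_gold) − (n + δ)·k_gold = 2.8416 − 0.135×9.6827 ≈ 1.5344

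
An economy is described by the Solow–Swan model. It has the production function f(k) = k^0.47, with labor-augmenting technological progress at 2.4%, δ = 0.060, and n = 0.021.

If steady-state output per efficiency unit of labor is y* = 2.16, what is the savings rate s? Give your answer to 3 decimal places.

s ≈ 0.250

At the steady state, Δk = 0, so s·k^α = (n + g + δ)·k.
Since y* = [s/(n + g + δ)]^(α/(1−α)), we have s/(n + g + δ) = (y*)^((1−α)/α) = 2.16^1.1277 = 2.3832.
Therefore s = 2.3832 × (n + g + δ) = 2.3832 × 0.105 = 0.2502.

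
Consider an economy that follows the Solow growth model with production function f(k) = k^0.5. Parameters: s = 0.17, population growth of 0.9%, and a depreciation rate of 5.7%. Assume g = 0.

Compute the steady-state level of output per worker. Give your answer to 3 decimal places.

y* ≈ 2.576

In steady state, investment equals break-even investment: s·k^α = (n + δ)·k.
Dividing both sides by k: k^(1−α) = s / (n + δ).
k^0.5 = 0.17 / (0.009 + 0.057) = 0.17 / 0.066 = 2.5758
k* = 2.5758^(1/0.5) ≈ 6.6347
y* = (k*)^α = 6.6347^0.5 ≈ 2.5758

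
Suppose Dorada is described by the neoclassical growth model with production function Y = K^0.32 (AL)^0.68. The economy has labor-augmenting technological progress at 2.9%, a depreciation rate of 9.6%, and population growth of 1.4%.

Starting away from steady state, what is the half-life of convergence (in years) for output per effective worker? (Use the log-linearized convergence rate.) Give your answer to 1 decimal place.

Near the steady state the convergence rate is λ = (1 − α)(n + g + δ).
λ = (1 − 0.32) × 0.139 = 0.68 × 0.139 = 0.09452
Half-life = ln 2 / λ = 0.6931 / 0.09452 ≈ 7.33 years

half-life ≈ 7.3 years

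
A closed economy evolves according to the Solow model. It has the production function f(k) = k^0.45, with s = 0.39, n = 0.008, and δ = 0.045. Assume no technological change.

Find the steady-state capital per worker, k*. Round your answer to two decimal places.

k* = 37.67

In steady state, investment equals break-even investment: s·k^α = (n + δ)·k.
Dividing both sides by k: k^(1−α) = s / (n + δ).
k^0.55 = 0.39 / (0.008 + 0.045) = 0.39 / 0.053 = 7.3585
k* = 7.3585^(1/0.55) ≈ 37.6687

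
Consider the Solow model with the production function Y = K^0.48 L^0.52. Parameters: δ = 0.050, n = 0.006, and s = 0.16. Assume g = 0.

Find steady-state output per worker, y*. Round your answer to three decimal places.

Steady state requires s·f(k) = (n + δ)·k, i.e. s·k^α = (n + δ)·k.
Dividing both sides by k: k^(1−α) = s / (n + δ).
k^0.52 = 0.16 / (0.006 + 0.050) = 0.16 / 0.056 = 2.8571
k* = 2.8571^(1/0.52) ≈ 7.5297
y* = (k*)^α = 7.5297^0.48 ≈ 2.6354

y* = 2.635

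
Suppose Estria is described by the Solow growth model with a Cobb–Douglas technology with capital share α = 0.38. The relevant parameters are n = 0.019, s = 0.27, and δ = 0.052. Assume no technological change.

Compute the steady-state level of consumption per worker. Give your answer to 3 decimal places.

c* = 1.655

At the steady state, Δk = 0, so s·k^α = (n + δ)·k.
Dividing both sides by k: k^(1−α) = s / (n + δ).
k^0.62 = 0.27 / (0.019 + 0.052) = 0.27 / 0.071 = 3.8028
k* = 3.8028^(1/0.62) ≈ 8.6228
y* = (k*)^α = 8.6228^0.38 ≈ 2.2675
c* = (1 − s)·y* = (1 − 0.27) × 2.2675 ≈ 1.6553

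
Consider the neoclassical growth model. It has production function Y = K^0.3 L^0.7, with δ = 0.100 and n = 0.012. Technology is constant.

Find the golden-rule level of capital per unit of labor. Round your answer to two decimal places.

The golden rule sets f'(k) = n + δ, i.e. α·k^(α−1) = n + δ.
So k^(1−α) = α / (n + δ) = 0.3 / 0.112 = 2.6786.
k_gold = 2.6786^(1/0.7) ≈ 4.0860

k_gold ≈ 4.09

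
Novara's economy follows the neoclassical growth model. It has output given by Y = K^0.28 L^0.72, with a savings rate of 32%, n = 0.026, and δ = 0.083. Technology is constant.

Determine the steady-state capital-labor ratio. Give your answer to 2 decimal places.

k* = 4.46

In steady state, investment equals break-even investment: s·k^α = (n + δ)·k.
Dividing both sides by k: k^(1−α) = s / (n + δ).
k^0.72 = 0.32 / (0.026 + 0.083) = 0.32 / 0.109 = 2.9358
k* = 2.9358^(1/0.72) ≈ 4.4629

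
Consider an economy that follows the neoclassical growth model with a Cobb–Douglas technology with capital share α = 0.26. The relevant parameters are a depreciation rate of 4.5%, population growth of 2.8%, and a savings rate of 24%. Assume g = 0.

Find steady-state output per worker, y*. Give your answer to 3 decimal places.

y* = 1.519

In steady state, investment equals break-even investment: s·k^α = (n + δ)·k.
Dividing both sides by k: k^(1−α) = s / (n + δ).
k^0.74 = 0.24 / (0.028 + 0.045) = 0.24 / 0.073 = 3.2877
k* = 3.2877^(1/0.74) ≈ 4.9946
y* = (k*)^α = 4.9946^0.26 ≈ 1.5192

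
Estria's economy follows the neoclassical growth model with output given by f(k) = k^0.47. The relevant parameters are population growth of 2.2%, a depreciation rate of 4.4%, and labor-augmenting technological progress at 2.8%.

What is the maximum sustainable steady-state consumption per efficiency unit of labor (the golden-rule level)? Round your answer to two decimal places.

At the golden rule, f'(k) = n + g + δ, so α·k^(α−1) = n + g + δ and k_gold = (α/(n + g + δ))^(1/(1−α)).
k_gold = (0.47/0.094)^(1/0.53) = 5.0000^1.8868 ≈ 20.8361
c_gold = f(k_gold) − (n + g + δ)·k_gold = 4.1672 − 0.094×20.8361 ≈ 2.2086

c_gold ≈ 2.21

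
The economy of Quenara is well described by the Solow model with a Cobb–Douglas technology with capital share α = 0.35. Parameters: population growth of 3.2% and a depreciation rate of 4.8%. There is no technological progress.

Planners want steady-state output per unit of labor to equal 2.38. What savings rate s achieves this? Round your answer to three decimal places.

s ≈ 0.400

In steady state, investment equals break-even investment: s·k^α = (n + δ)·k.
Since y* = [s/(n + δ)]^(α/(1−α)), we have s/(n + δ) = (y*)^((1−α)/α) = 2.38^1.8571 = 5.0043.
Therefore s = 5.0043 × (n + δ) = 5.0043 × 0.080 = 0.4003.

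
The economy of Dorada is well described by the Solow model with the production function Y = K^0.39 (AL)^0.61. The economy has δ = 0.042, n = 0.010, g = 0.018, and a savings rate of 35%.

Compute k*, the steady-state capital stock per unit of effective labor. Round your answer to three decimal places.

In steady state, investment equals break-even investment: s·k^α = (n + g + δ)·k.
Dividing both sides by k: k^(1−α) = s / (n + g + δ).
k^0.61 = 0.35 / (0.010 + 0.018 + 0.042) = 0.35 / 0.070 = 5.0000
k* = 5.0000^(1/0.61) ≈ 13.9911

k* = 13.991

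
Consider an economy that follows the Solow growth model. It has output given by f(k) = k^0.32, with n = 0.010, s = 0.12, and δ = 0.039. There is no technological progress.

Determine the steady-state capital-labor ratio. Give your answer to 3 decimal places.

k* ≈ 3.733

In steady state, investment equals break-even investment: s·k^α = (n + δ)·k.
Rearranging, k^(1−α) = s / (n + δ).
k^0.68 = 0.12 / (0.010 + 0.039) = 0.12 / 0.049 = 2.4490
k* = 2.4490^(1/0.68) ≈ 3.7329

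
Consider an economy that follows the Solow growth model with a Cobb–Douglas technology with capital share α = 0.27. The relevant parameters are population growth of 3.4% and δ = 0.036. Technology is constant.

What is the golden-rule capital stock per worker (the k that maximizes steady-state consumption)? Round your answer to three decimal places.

The golden rule sets f'(k) = n + δ, i.e. α·k^(α−1) = n + δ.
So k^(1−α) = α / (n + δ) = 0.27 / 0.070 = 3.8571.
k_gold = 3.8571^(1/0.73) ≈ 6.3547

k_gold ≈ 6.355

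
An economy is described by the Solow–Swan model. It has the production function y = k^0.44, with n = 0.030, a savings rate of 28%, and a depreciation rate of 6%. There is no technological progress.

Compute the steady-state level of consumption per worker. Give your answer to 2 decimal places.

Steady state requires s·f(k) = (n + δ)·k, i.e. s·k^α = (n + δ)·k.
Dividing both sides by k: k^(1−α) = s / (n + δ).
k^0.56 = 0.28 / (0.030 + 0.060) = 0.28 / 0.090 = 3.1111
k* = 3.1111^(1/0.56) ≈ 7.5893
y* = (k*)^α = 7.5893^0.44 ≈ 2.4394
c* = (1 − s)·y* = (1 − 0.28) × 2.4394 ≈ 1.7564

c* ≈ 1.76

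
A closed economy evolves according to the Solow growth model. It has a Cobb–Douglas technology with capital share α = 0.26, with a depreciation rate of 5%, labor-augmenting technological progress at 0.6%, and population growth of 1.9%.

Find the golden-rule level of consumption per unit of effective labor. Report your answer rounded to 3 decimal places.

c_gold ≈ 1.145

At the golden rule, f'(k) = n + g + δ, so α·k^(α−1) = n + g + δ and k_gold = (α/(n + g + δ))^(1/(1−α)).
k_gold = (0.26/0.075)^(1/0.74) = 3.4667^1.3514 ≈ 5.3659
c_gold = f(k_gold) − (n + g + δ)·k_gold = 1.5478 − 0.075×5.3659 ≈ 1.1454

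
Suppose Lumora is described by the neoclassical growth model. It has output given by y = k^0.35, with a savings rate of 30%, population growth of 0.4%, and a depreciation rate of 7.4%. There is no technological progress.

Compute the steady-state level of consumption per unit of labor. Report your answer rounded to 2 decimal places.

c* = 1.45

In steady state, investment equals break-even investment: s·k^α = (n + δ)·k.
Dividing both sides by k: k^(1−α) = s / (n + δ).
k^0.65 = 0.30 / (0.004 + 0.074) = 0.30 / 0.078 = 3.8462
k* = 3.8462^(1/0.65) ≈ 7.9442
y* = (k*)^α = 7.9442^0.35 ≈ 2.0655
c* = (1 − s)·y* = (1 − 0.30) × 2.0655 ≈ 1.4459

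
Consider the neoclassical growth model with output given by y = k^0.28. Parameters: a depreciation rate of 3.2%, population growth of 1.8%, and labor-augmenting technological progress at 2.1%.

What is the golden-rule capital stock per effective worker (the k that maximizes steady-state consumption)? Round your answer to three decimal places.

k_gold ≈ 6.724

The golden rule sets f'(k) = n + g + δ, i.e. α·k^(α−1) = n + g + δ.
So k^(1−α) = α / (n + g + δ) = 0.28 / 0.071 = 3.9437.
k_gold = 3.9437^(1/0.72) ≈ 6.7243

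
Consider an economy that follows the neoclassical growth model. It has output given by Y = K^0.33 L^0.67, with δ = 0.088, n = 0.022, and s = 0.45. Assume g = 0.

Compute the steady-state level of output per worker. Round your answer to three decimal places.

y* ≈ 2.001

In steady state, investment equals break-even investment: s·k^α = (n + δ)·k.
Rearranging, k^(1−α) = s / (n + δ).
k^0.67 = 0.45 / (0.022 + 0.088) = 0.45 / 0.110 = 4.0909
k* = 4.0909^(1/0.67) ≈ 8.1877
y* = (k*)^α = 8.1877^0.33 ≈ 2.0014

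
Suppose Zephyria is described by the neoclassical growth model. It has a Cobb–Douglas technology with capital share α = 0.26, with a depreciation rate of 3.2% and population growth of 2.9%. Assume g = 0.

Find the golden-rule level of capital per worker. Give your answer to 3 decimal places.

The golden rule sets f'(k) = n + δ, i.e. α·k^(α−1) = n + δ.
So k^(1−α) = α / (n + δ) = 0.26 / 0.061 = 4.2623.
k_gold = 4.2623^(1/0.74) ≈ 7.0937

k_gold ≈ 7.094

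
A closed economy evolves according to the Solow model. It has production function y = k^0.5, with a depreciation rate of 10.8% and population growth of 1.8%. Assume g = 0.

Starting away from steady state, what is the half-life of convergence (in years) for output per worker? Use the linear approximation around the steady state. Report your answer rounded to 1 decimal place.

Near the steady state the convergence rate is λ = (1 − α)(n + δ).
λ = (1 − 0.5) × 0.126 = 0.5 × 0.126 = 0.0630
Half-life = ln 2 / λ = 0.6931 / 0.0630 ≈ 11.00 years

about 11.0 years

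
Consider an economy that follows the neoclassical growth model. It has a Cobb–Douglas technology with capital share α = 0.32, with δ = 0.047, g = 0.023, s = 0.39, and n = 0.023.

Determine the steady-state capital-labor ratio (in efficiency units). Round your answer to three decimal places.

k* = 8.233

In steady state, investment equals break-even investment: s·k^α = (n + g + δ)·k.
Dividing both sides by k: k^(1−α) = s / (n + g + δ).
k^0.68 = 0.39 / (0.023 + 0.023 + 0.047) = 0.39 / 0.093 = 4.1935
k* = 4.1935^(1/0.68) ≈ 8.2329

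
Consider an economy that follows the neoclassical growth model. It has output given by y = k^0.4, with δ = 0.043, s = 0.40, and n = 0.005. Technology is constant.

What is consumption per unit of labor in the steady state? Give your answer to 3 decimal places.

c* ≈ 2.466

Steady state requires s·f(k) = (n + δ)·k, i.e. s·k^α = (n + δ)·k.
Rearranging, k^(1−α) = s / (n + δ).
k^0.6 = 0.40 / (0.005 + 0.043) = 0.40 / 0.048 = 8.3333
k* = 8.3333^(1/0.6) ≈ 34.2527
y* = (k*)^α = 34.2527^0.4 ≈ 4.1103
c* = (1 − s)·y* = (1 − 0.40) × 4.1103 ≈ 2.4662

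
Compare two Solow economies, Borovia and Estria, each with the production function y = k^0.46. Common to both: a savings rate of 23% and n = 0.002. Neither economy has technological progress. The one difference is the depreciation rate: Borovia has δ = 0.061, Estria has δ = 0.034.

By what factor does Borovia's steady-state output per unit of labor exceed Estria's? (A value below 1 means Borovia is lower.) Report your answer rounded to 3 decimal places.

Steady-state y* = [s/(n + δ)]^(α/(1−α)), so the ratio is [ (s_B/(n + δ)_B) / (s_E/(n + δ)_E) ]^0.8519.
s_B/(n + δ)_B = 0.23/0.063 = 3.6508; s_E/(n + δ)_E = 0.23/0.036 = 6.3889.
Ratio = (3.6508/6.3889)^0.8519 = 0.5714^0.8519 ≈ 0.6208

ratio ≈ 0.621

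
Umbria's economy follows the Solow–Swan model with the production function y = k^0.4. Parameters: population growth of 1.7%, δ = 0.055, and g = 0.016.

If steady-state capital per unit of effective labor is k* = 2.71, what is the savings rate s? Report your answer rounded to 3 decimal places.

s ≈ 0.160

At the steady state, Δk = 0, so s·k^α = (n + g + δ)·k.
So s / (n + g + δ) = (k*)^(1−α) = 2.71^0.6 = 1.8188.
Therefore s = 1.8188 × (n + g + δ) = 1.8188 × 0.088 = 0.1601.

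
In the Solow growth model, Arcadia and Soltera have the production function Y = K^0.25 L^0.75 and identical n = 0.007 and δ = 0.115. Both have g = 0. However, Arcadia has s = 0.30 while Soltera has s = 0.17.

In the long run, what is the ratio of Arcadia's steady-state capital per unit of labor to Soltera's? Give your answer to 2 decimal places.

Steady-state k* = [s/(n + δ)]^(1/(1−α)), so the ratio is [ (s_A/(n + δ)_A) / (s_S/(n + δ)_S) ]^1.3333.
s_A/(n + δ)_A = 0.30/0.122 = 2.4590; s_S/(n + δ)_S = 0.17/0.122 = 1.3934.
Ratio = (2.4590/1.3934)^1.3333 = 1.7647^1.3333 ≈ 2.1325

k*_A / k*_S ≈ 2.13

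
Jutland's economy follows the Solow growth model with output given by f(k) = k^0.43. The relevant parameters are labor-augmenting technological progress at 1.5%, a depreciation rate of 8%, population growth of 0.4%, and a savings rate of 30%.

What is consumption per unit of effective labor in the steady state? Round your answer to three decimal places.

c* ≈ 1.616

At the steady state, Δk = 0, so s·k^α = (n + g + δ)·k.
Dividing both sides by k: k^(1−α) = s / (n + g + δ).
k^0.57 = 0.30 / (0.004 + 0.015 + 0.080) = 0.30 / 0.099 = 3.0303
k* = 3.0303^(1/0.57) ≈ 6.9938
y* = (k*)^α = 6.9938^0.43 ≈ 2.3080
c* = (1 − s)·y* = (1 − 0.30) × 2.3080 ≈ 1.6156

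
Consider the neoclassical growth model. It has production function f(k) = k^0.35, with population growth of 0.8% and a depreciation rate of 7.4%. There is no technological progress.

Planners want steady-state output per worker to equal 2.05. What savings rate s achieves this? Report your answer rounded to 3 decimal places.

s ≈ 0.311

At the steady state, Δk = 0, so s·k^α = (n + δ)·k.
Since y* = [s/(n + δ)]^(α/(1−α)), we have s/(n + δ) = (y*)^((1−α)/α) = 2.05^1.8571 = 3.7928.
Therefore s = 3.7928 × (n + δ) = 3.7928 × 0.082 = 0.3110.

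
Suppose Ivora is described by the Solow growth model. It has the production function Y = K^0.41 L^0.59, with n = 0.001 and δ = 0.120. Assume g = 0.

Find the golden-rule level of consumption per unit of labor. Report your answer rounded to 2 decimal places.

At the golden rule, f'(k) = n + δ, so α·k^(α−1) = n + δ and k_gold = (α/(n + δ))^(1/(1−α)).
k_gold = (0.41/0.121)^(1/0.59) = 3.3884^1.6949 ≈ 7.9120
c_gold = f(k_gold) − (n + δ)·k_gold = 2.3351 − 0.121×7.9120 ≈ 1.3777

c_gold ≈ 1.38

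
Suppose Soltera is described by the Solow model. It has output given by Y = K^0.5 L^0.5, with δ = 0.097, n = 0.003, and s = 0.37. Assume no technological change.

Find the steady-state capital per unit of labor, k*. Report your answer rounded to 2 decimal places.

k* = 13.69

At the steady state, Δk = 0, so s·k^α = (n + δ)·k.
Dividing both sides by k: k^(1−α) = s / (n + δ).
k^0.5 = 0.37 / (0.003 + 0.097) = 0.37 / 0.100 = 3.7000
k* = 3.7000^(1/0.5) ≈ 13.6900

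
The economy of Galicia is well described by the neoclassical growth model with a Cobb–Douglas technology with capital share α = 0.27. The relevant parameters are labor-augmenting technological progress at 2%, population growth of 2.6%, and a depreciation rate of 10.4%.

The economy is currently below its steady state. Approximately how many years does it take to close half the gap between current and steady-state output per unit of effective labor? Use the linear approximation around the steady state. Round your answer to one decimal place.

Near the steady state the convergence rate is λ = (1 − α)(n + g + δ).
λ = (1 − 0.27) × 0.150 = 0.73 × 0.150 = 0.1095
Half-life = ln 2 / λ = 0.6931 / 0.1095 ≈ 6.33 years

t_½ ≈ 6.3 years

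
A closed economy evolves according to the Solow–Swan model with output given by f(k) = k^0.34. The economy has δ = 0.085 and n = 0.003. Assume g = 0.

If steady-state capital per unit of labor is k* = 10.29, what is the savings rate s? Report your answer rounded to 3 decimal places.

In steady state, investment equals break-even investment: s·k^α = (n + δ)·k.
So s / (n + δ) = (k*)^(1−α) = 10.29^0.66 = 4.6579.
Therefore s = 4.6579 × (n + δ) = 4.6579 × 0.088 = 0.4099.

s ≈ 0.410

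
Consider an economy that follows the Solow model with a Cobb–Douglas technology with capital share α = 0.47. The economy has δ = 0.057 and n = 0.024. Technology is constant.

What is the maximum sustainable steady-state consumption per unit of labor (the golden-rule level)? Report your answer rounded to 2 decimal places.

At the golden rule, f'(k) = n + δ, so α·k^(α−1) = n + δ and k_gold = (α/(n + δ))^(1/(1−α)).
k_gold = (0.47/0.081)^(1/0.53) = 5.8025^1.8868 ≈ 27.5924
c_gold = f(k_gold) − (n + δ)·k_gold = 4.7552 − 0.081×27.5924 ≈ 2.5202

c_gold ≈ 2.52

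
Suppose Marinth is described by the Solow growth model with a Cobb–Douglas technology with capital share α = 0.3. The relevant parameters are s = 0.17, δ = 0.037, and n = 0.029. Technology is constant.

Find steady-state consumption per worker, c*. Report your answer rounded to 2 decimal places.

At the steady state, Δk = 0, so s·k^α = (n + δ)·k.
Dividing both sides by k: k^(1−α) = s / (n + δ).
k^0.7 = 0.17 / (0.029 + 0.037) = 0.17 / 0.066 = 2.5758
k* = 2.5758^(1/0.7) ≈ 3.8638
y* = (k*)^α = 3.8638^0.3 ≈ 1.5000
c* = (1 − s)·y* = (1 − 0.17) × 1.5000 ≈ 1.2450

c* ≈ 1.25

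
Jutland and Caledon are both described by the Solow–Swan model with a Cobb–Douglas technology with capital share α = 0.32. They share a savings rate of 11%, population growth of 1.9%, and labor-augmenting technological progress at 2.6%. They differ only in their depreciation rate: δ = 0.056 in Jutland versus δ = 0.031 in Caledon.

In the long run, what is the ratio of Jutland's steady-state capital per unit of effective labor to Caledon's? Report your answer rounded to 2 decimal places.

Steady-state k* = [s/(n + g + δ)]^(1/(1−α)), so the ratio is [ (s_J/(n + g + δ)_J) / (s_C/(n + g + δ)_C) ]^1.4706.
s_J/(n + g + δ)_J = 0.11/0.101 = 1.0891; s_C/(n + g + δ)_C = 0.11/0.076 = 1.4474.
Ratio = (1.0891/1.4474)^1.4706 = 0.7525^1.4706 ≈ 0.6582

ratio ≈ 0.66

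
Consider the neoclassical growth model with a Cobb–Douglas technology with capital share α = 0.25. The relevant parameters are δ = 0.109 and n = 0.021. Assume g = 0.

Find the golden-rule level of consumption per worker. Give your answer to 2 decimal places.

At the golden rule, f'(k) = n + δ, so α·k^(α−1) = n + δ and k_gold = (α/(n + δ))^(1/(1−α)).
k_gold = (0.25/0.130)^(1/0.75) = 1.9231^1.3333 ≈ 2.3914
c_gold = f(k_gold) − (n + δ)·k_gold = 1.2435 − 0.130×2.3914 ≈ 0.9326

c_gold ≈ 0.93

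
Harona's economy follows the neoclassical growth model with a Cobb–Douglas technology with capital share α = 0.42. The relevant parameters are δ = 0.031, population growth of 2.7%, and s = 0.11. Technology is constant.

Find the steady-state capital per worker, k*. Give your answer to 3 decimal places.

k* ≈ 3.015

Steady state requires s·f(k) = (n + δ)·k, i.e. s·k^α = (n + δ)·k.
Dividing both sides by k: k^(1−α) = s / (n + δ).
k^0.58 = 0.11 / (0.027 + 0.031) = 0.11 / 0.058 = 1.8966
k* = 1.8966^(1/0.58) ≈ 3.0149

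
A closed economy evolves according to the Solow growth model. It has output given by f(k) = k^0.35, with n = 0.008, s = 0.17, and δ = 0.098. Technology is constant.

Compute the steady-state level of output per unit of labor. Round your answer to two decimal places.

y* ≈ 1.29

Steady state requires s·f(k) = (n + δ)·k, i.e. s·k^α = (n + δ)·k.
Rearranging, k^(1−α) = s / (n + δ).
k^0.65 = 0.17 / (0.008 + 0.098) = 0.17 / 0.106 = 1.6038
k* = 1.6038^(1/0.65) ≈ 2.0683
y* = (k*)^α = 2.0683^0.35 ≈ 1.2896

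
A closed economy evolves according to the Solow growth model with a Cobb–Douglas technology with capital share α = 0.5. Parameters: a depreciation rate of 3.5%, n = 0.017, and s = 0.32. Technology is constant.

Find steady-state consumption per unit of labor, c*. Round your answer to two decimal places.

c* ≈ 4.18

Steady state requires s·f(k) = (n + δ)·k, i.e. s·k^α = (n + δ)·k.
Dividing both sides by k: k^(1−α) = s / (n + δ).
k^0.5 = 0.32 / (0.017 + 0.035) = 0.32 / 0.052 = 6.1538
k* = 6.1538^(1/0.5) ≈ 37.8693
y* = (k*)^α = 37.8693^0.5 ≈ 6.1538
c* = (1 − s)·y* = (1 − 0.32) × 6.1538 ≈ 4.1846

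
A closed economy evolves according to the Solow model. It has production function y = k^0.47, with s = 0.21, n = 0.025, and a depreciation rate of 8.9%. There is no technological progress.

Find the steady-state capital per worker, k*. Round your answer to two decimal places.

At the steady state, Δk = 0, so s·k^α = (n + δ)·k.
Rearranging, k^(1−α) = s / (n + δ).
k^0.53 = 0.21 / (0.025 + 0.089) = 0.21 / 0.114 = 1.8421
k* = 1.8421^(1/0.53) ≈ 3.1666

k* ≈ 3.17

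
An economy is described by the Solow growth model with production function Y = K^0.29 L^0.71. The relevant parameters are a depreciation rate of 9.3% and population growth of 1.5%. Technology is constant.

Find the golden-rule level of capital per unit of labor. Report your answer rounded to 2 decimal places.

k_gold ≈ 4.02

The golden rule sets f'(k) = n + δ, i.e. α·k^(α−1) = n + δ.
So k^(1−α) = α / (n + δ) = 0.29 / 0.108 = 2.6852.
k_gold = 2.6852^(1/0.71) ≈ 4.0197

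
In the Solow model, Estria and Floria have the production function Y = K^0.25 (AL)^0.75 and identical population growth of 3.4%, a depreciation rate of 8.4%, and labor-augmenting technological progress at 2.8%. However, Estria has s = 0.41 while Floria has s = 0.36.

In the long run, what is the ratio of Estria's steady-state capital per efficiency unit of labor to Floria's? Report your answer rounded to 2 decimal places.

ratio ≈ 1.19

Steady-state k* = [s/(n + g + δ)]^(1/(1−α)), so the ratio is [ (s_E/(n + g + δ)_E) / (s_F/(n + g + δ)_F) ]^1.3333.
s_E/(n + g + δ)_E = 0.41/0.146 = 2.8082; s_F/(n + g + δ)_F = 0.36/0.146 = 2.4658.
Ratio = (2.8082/2.4658)^1.3333 = 1.1389^1.3333 ≈ 1.1894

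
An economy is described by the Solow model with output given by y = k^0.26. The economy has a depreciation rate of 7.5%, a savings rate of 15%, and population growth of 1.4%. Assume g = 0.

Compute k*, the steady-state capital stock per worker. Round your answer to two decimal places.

k* = 2.02

In steady state, investment equals break-even investment: s·k^α = (n + δ)·k.
Dividing both sides by k: k^(1−α) = s / (n + δ).
k^0.74 = 0.15 / (0.014 + 0.075) = 0.15 / 0.089 = 1.6854
k* = 1.6854^(1/0.74) ≈ 2.0247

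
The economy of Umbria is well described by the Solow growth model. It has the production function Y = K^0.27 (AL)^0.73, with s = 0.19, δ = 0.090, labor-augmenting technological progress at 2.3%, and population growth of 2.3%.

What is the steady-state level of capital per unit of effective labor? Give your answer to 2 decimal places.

k* = 1.58

In steady state, investment equals break-even investment: s·k^α = (n + g + δ)·k.
Rearranging, k^(1−α) = s / (n + g + δ).
k^0.73 = 0.19 / (0.023 + 0.023 + 0.090) = 0.19 / 0.136 = 1.3971
k* = 1.3971^(1/0.73) ≈ 1.5810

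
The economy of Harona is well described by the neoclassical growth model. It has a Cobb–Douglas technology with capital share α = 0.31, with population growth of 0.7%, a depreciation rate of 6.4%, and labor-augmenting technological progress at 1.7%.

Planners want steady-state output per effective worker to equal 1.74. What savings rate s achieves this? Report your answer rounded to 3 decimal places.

At the steady state, Δk = 0, so s·k^α = (n + g + δ)·k.
Since y* = [s/(n + g + δ)]^(α/(1−α)), we have s/(n + g + δ) = (y*)^((1−α)/α) = 1.74^2.2258 = 3.4310.
Therefore s = 3.4310 × (n + g + δ) = 3.4310 × 0.088 = 0.3019.

s ≈ 0.302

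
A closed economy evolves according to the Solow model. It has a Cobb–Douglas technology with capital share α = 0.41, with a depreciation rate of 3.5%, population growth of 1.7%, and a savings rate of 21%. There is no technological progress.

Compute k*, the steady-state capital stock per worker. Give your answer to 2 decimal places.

At the steady state, Δk = 0, so s·k^α = (n + δ)·k.
Dividing both sides by k: k^(1−α) = s / (n + δ).
k^0.59 = 0.21 / (0.017 + 0.035) = 0.21 / 0.052 = 4.0385
k* = 4.0385^(1/0.59) ≈ 10.6535

k* = 10.65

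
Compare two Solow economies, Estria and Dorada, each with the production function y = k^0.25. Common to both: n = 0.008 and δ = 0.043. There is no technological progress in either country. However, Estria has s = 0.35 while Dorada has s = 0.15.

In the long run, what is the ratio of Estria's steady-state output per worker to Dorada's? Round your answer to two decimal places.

Steady-state y* = [s/(n + δ)]^(α/(1−α)), so the ratio is [ (s_E/(n + δ)_E) / (s_D/(n + δ)_D) ]^0.3333.
s_E/(n + δ)_E = 0.35/0.051 = 6.8627; s_D/(n + δ)_D = 0.15/0.051 = 2.9412.
Ratio = (6.8627/2.9412)^0.3333 = 2.3333^0.3333 ≈ 1.3263

y*_E / y*_D ≈ 1.33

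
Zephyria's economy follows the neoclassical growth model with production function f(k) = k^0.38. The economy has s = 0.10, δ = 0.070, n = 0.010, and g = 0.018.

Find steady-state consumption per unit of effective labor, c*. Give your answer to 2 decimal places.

In steady state, investment equals break-even investment: s·k^α = (n + g + δ)·k.
Rearranging, k^(1−α) = s / (n + g + δ).
k^0.62 = 0.10 / (0.010 + 0.018 + 0.070) = 0.10 / 0.098 = 1.0204
k* = 1.0204^(1/0.62) ≈ 1.0331
y* = (k*)^α = 1.0331^0.38 ≈ 1.0125
c* = (1 − s)·y* = (1 − 0.10) × 1.0125 ≈ 0.9113

c* ≈ 0.91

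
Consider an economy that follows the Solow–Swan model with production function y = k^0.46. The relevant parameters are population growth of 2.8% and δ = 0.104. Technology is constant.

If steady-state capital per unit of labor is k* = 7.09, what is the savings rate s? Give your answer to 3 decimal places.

s ≈ 0.380

In steady state, investment equals break-even investment: s·k^α = (n + δ)·k.
So s / (n + δ) = (k*)^(1−α) = 7.09^0.54 = 2.8797.
Therefore s = 2.8797 × (n + δ) = 2.8797 × 0.132 = 0.3801.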